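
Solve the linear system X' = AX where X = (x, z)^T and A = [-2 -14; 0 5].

x(t) = -2K_1e^(5t) + K_2e^(-2t), z(t) = K_1e^(5t)

Coefficient matrix A = [[-2, -14], [0, 5]].
Characteristic polynomial det(A - λI) = λ^2 - 3λ - 10 = 0.
Eigenvalues λ = 5, -2.
For λ=5: (A-λI) row 1 is [-7, -14], so an eigenvector is (-2, 1).
For λ=-2: (A-λI) row 1 is [0, -14], so an eigenvector is (1, 0).
General solution: K_1e^(5t)(-2,1) + K_2e^(-2t)(1,0).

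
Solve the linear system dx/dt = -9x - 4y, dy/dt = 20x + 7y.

x(t) = -c_1e^(-t)sin(4t) + c_2e^(-t)cos(4t), y(t) = 2c_1e^(-t)sin(4t) + c_1e^(-t)cos(4t) + c_2e^(-t)sin(4t) - 2c_2e^(-t)cos(4t)

Coefficient matrix A = [[-9, -4], [20, 7]].
Characteristic polynomial det(A - λI) = λ^2 + 2λ + 17 = 0.
Eigenvalues λ = -1 ± 4i (complex conjugate pair).
For λ=-1+4i: an eigenvector is (0,1) - i(-1,2) = (0 + i, 1 - 2i).
A real fundamental pair from Re and Im of e^((-1+4i)t)v: X_1 = e^(-t)(cos(4t)·(0,1) + sin(4t)·(-1,2)), X_2 = e^(-t)(sin(4t)·(0,1) - cos(4t)·(-1,2)).
General solution: c_1X_1 + c_2X_2.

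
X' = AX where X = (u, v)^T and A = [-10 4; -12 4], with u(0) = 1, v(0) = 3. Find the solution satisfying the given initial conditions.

u(t) = 3e^(-2t) - 2e^(-4t), v(t) = 6e^(-2t) - 3e^(-4t)

Coefficient matrix A = [[-10, 4], [-12, 4]].
Characteristic polynomial det(A - λI) = λ^2 + 6λ + 8 = 0.
Eigenvalues λ = -4, -2.
For λ=-4: (A-λI) row 1 is [-6, 4], so an eigenvector is (2, 3).
For λ=-2: (A-λI) row 1 is [-8, 4], so an eigenvector is (-1, -2).
General solution: K_1e^(-4t)(2,3) + K_2e^(-2t)(-1,-2).
Applying u(0)=1, v(0)=3 gives K_1=-1, K_2=-3.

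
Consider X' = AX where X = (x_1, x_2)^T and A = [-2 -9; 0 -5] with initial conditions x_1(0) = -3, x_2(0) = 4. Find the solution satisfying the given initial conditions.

x_1(t) = -15e^(-2t) + 12e^(-5t), x_2(t) = 4e^(-5t)

Coefficient matrix A = [[-2, -9], [0, -5]].
Characteristic polynomial det(A - λI) = λ^2 + 7λ + 10 = 0.
Eigenvalues λ = -5, -2.
For λ=-5: (A-λI) row 1 is [3, -9], so an eigenvector is (3, 1).
For λ=-2: (A-λI) row 1 is [0, -9], so an eigenvector is (1, 0).
General solution: c_1e^(-5t)(3,1) + c_2e^(-2t)(1,0).
Applying x_1(0)=-3, x_2(0)=4 gives c_1=4, c_2=-15.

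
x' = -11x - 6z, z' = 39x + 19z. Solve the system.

Coefficient matrix A = [[-11, -6], [39, 19]].
Characteristic polynomial det(A - λI) = λ^2 - 8λ + 25 = 0.
Eigenvalues λ = 4 ± 3i (complex conjugate pair).
For λ=4+3i: an eigenvector is (1,-2) - i(-1,3) = (1 + i, -2 - 3i).
A real fundamental pair from Re and Im of e^((4+3i)t)v: X_1 = e^(4t)(cos(3t)·(1,-2) + sin(3t)·(-1,3)), X_2 = e^(4t)(sin(3t)·(1,-2) - cos(3t)·(-1,3)).
General solution: K_1X_1 + K_2X_2.

x(t) = -K_1e^(4t)sin(3t) + K_1e^(4t)cos(3t) + K_2e^(4t)sin(3t) + K_2e^(4t)cos(3t), z(t) = 3K_1e^(4t)sin(3t) - 2K_1e^(4t)cos(3t) - 2K_2e^(4t)sin(3t) - 3K_2e^(4t)cos(3t)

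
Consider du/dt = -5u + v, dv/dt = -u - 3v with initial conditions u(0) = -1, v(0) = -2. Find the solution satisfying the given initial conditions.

u(t) = -te^(-4t) - e^(-4t), v(t) = -te^(-4t) - 2e^(-4t)

Coefficient matrix A = [[-5, 1], [-1, -3]].
Characteristic polynomial det(A - λI) = λ^2 + 8λ + 16 = 0.
Single eigenvalue λ = -4 with algebraic multiplicity 2.
Eigenvector v = (-1,-1); generalized eigenvector w with (A-λI)w=v is (2,1).
General solution: e^(-4t)[K_1·v + K_2·(t·v + w)].
Applying u(0)=-1, v(0)=-2 gives K_1=3, K_2=1.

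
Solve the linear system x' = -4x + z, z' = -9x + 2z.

x(t) = c_1e^(-t) + c_2te^(-t) - c_2e^(-t), z(t) = 3c_1e^(-t) + 3c_2te^(-t) - 2c_2e^(-t)

Coefficient matrix A = [[-4, 1], [-9, 2]].
Characteristic polynomial det(A - λI) = λ^2 + 2λ + 1 = 0.
Single eigenvalue λ = -1 with algebraic multiplicity 2.
Eigenvector v = (1,3); generalized eigenvector w with (A-λI)w=v is (-1,-2).
General solution: e^(-t)[c_1·v + c_2·(t·v + w)].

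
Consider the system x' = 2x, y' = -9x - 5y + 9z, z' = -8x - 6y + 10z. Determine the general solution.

Coefficient matrix A = [[2, 0, 0], [-9, -5, 9], [-8, -6, 10]].
det(A - λI) = 0 gives eigenvalues λ = 2, 1, 4.
For λ=2: eigenvector (1,0,1).
For λ=1: eigenvector (0,3,2).
For λ=4: eigenvector (0,1,1).
General solution: C_1e^(2t)(1,0,1) + C_2e^(t)(0,3,2) + C_3e^(4t)(0,1,1).

x(t) = C_1e^(2t), y(t) = 3C_2e^(t) + C_3e^(4t), z(t) = C_1e^(2t) + 2C_2e^(t) + C_3e^(4t)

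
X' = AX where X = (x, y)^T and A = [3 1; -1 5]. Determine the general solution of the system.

Coefficient matrix A = [[3, 1], [-1, 5]].
Characteristic polynomial det(A - λI) = λ^2 - 8λ + 16 = 0.
Single eigenvalue λ = 4 with algebraic multiplicity 2.
Eigenvector v = (-1,-1); generalized eigenvector w with (A-λI)w=v is (3,2).
General solution: e^(4t)[C_1·v + C_2·(t·v + w)].

x(t) = -C_1e^(4t) - C_2te^(4t) + 3C_2e^(4t), y(t) = -C_1e^(4t) - C_2te^(4t) + 2C_2e^(4t)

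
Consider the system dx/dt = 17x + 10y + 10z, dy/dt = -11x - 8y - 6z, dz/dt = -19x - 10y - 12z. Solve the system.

Coefficient matrix A = [[17, 10, 10], [-11, -8, -6], [-19, -10, -12]].
det(A - λI) = 0 gives eigenvalues λ = -3, -2, 2.
For λ=-3: eigenvector (1,-1,-1).
For λ=-2: eigenvector (0,-1,1).
For λ=2: eigenvector (2,-1,-2).
General solution: C_1e^(-3t)(1,-1,-1) + C_2e^(-2t)(0,-1,1) + C_3e^(2t)(2,-1,-2).

x(t) = C_1e^(-3t) + 2C_3e^(2t), y(t) = -C_1e^(-3t) - C_2e^(-2t) - C_3e^(2t), z(t) = -C_1e^(-3t) + C_2e^(-2t) - 2C_3e^(2t)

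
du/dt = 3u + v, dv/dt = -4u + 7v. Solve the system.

u(t) = -c_1e^(5t) - c_2te^(5t) + c_2e^(5t), v(t) = -2c_1e^(5t) - 2c_2te^(5t) + c_2e^(5t)

Coefficient matrix A = [[3, 1], [-4, 7]].
Characteristic polynomial det(A - λI) = λ^2 - 10λ + 25 = 0.
Single eigenvalue λ = 5 with algebraic multiplicity 2.
Eigenvector v = (-1,-2); generalized eigenvector w with (A-λI)w=v is (1,1).
General solution: e^(5t)[c_1·v + c_2·(t·v + w)].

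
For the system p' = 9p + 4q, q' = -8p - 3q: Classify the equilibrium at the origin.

A = [[9,4],[-8,-3]]; det(A-λI) = λ^2 - 6λ + 5.
λ = 1, 5: both positive.

unstable node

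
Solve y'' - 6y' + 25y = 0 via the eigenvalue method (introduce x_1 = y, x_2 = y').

y(t) = c_1e^(3t)cos(4t) + c_2e^(3t)sin(4t)

Let x_1 = y, x_2 = y'. Then x_1' = x_2 and x_2' = -25x_1 + 6x_2.
A = [[0,1],[-25,6]]; det(A-λI) = λ^2 - 6λ + 25.
Eigenvalues λ = 3 ± 4i.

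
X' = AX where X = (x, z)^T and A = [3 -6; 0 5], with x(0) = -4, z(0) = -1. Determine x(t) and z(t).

Coefficient matrix A = [[3, -6], [0, 5]].
Characteristic polynomial det(A - λI) = λ^2 - 8λ + 15 = 0.
Eigenvalues λ = 5, 3.
For λ=5: (A-λI) row 1 is [-2, -6], so an eigenvector is (-3, 1).
For λ=3: (A-λI) row 1 is [0, -6], so an eigenvector is (-1, 0).
General solution: c_1e^(5t)(-3,1) + c_2e^(3t)(-1,0).
Applying x(0)=-4, z(0)=-1 gives c_1=-1, c_2=7.

x(t) = 3e^(5t) - 7e^(3t), z(t) = -e^(5t)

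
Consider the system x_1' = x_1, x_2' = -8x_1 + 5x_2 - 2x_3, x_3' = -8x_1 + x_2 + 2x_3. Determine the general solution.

Coefficient matrix A = [[1, 0, 0], [-8, 5, -2], [-8, 1, 2]].
det(A - λI) = 0 gives eigenvalues λ = 1, 4, 3.
For λ=1: eigenvector (1,4,4).
For λ=4: eigenvector (0,2,1).
For λ=3: eigenvector (0,1,1).
General solution: C_1e^(t)(1,4,4) + C_2e^(4t)(0,2,1) + C_3e^(3t)(0,1,1).

x_1(t) = C_1e^(t), x_2(t) = 4C_1e^(t) + 2C_2e^(4t) + C_3e^(3t), x_3(t) = 4C_1e^(t) + C_2e^(4t) + C_3e^(3t)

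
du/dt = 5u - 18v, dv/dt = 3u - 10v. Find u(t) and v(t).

u(t) = 2K_1e^(-4t) + 3K_2e^(-t), v(t) = K_1e^(-4t) + K_2e^(-t)

Coefficient matrix A = [[5, -18], [3, -10]].
Characteristic polynomial det(A - λI) = λ^2 + 5λ + 4 = 0.
Eigenvalues λ = -4, -1.
For λ=-4: (A-λI) row 1 is [9, -18], so an eigenvector is (2, 1).
For λ=-1: (A-λI) row 1 is [6, -18], so an eigenvector is (3, 1).
General solution: K_1e^(-4t)(2,1) + K_2e^(-t)(3,1).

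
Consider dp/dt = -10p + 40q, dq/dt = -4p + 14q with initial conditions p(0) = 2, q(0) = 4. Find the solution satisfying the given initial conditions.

Coefficient matrix A = [[-10, 40], [-4, 14]].
Characteristic polynomial det(A - λI) = λ^2 - 4λ + 20 = 0.
Eigenvalues λ = 2 ± 4i (complex conjugate pair).
For λ=2+4i: an eigenvector is (3,1) - i(1,0) = (3 - i, 1).
A real fundamental pair from Re and Im of e^((2+4i)t)v: X_1 = e^(2t)(cos(4t)·(3,1) + sin(4t)·(1,0)), X_2 = e^(2t)(sin(4t)·(3,1) - cos(4t)·(1,0)).
General solution: C_1X_1 + C_2X_2.
Applying p(0)=2, q(0)=4 gives C_1=4, C_2=10.

p(t) = 34e^(2t)sin(4t) + 2e^(2t)cos(4t), q(t) = 10e^(2t)sin(4t) + 4e^(2t)cos(4t)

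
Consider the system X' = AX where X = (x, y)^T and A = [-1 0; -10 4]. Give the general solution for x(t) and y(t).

Coefficient matrix A = [[-1, 0], [-10, 4]].
Characteristic polynomial det(A - λI) = λ^2 - 3λ - 4 = 0.
Eigenvalues λ = 4, -1.
For λ=4: (A-λI) row 1 is [-5, 0], so an eigenvector is (0, 1).
For λ=-1: (A-λI) row 2 is [-10, 5], so an eigenvector is (-1, -2).
General solution: K_1e^(4t)(0,1) + K_2e^(-t)(-1,-2).

x(t) = -K_2e^(-t), y(t) = K_1e^(4t) - 2K_2e^(-t)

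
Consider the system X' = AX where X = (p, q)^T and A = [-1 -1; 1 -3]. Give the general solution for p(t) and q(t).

p(t) = C_1e^(-2t) + C_2te^(-2t), q(t) = C_1e^(-2t) + C_2te^(-2t) - C_2e^(-2t)

Coefficient matrix A = [[-1, -1], [1, -3]].
Characteristic polynomial det(A - λI) = λ^2 + 4λ + 4 = 0.
Single eigenvalue λ = -2 with algebraic multiplicity 2.
Eigenvector v = (1,1); generalized eigenvector w with (A-λI)w=v is (0,-1).
General solution: e^(-2t)[C_1·v + C_2·(t·v + w)].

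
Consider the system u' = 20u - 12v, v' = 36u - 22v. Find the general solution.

u(t) = -2K_1e^(2t) - K_2e^(-4t), v(t) = -3K_1e^(2t) - 2K_2e^(-4t)

Coefficient matrix A = [[20, -12], [36, -22]].
Characteristic polynomial det(A - λI) = λ^2 + 2λ - 8 = 0.
Eigenvalues λ = 2, -4.
For λ=2: (A-λI) row 1 is [18, -12], so an eigenvector is (-2, -3).
For λ=-4: (A-λI) row 1 is [24, -12], so an eigenvector is (-1, -2).
General solution: K_1e^(2t)(-2,-3) + K_2e^(-4t)(-1,-2).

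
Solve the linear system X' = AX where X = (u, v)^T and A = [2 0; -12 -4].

Coefficient matrix A = [[2, 0], [-12, -4]].
Characteristic polynomial det(A - λI) = λ^2 + 2λ - 8 = 0.
Eigenvalues λ = -4, 2.
For λ=-4: (A-λI) row 1 is [6, 0], so an eigenvector is (0, -1).
For λ=2: (A-λI) row 2 is [-12, -6], so an eigenvector is (1, -2).
General solution: c_1e^(-4t)(0,-1) + c_2e^(2t)(1,-2).

u(t) = c_2e^(2t), v(t) = -c_1e^(-4t) - 2c_2e^(2t)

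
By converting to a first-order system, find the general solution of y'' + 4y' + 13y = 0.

y(t) = c_1e^(-2t)cos(3t) + c_2e^(-2t)sin(3t)

Let x_1 = y, x_2 = y'. Then x_1' = x_2 and x_2' = -13x_1 - 4x_2.
A = [[0,1],[-13,-4]]; det(A-λI) = λ^2 + 4λ + 13.
Eigenvalues λ = -2 ± 3i.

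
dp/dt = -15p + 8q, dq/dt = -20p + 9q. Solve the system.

Coefficient matrix A = [[-15, 8], [-20, 9]].
Characteristic polynomial det(A - λI) = λ^2 + 6λ + 25 = 0.
Eigenvalues λ = -3 ± 4i (complex conjugate pair).
For λ=-3+4i: an eigenvector is (1,2) - i(1,1) = (1 - i, 2 - i).
A real fundamental pair from Re and Im of e^((-3+4i)t)v: X_1 = e^(-3t)(cos(4t)·(1,2) + sin(4t)·(1,1)), X_2 = e^(-3t)(sin(4t)·(1,2) - cos(4t)·(1,1)).
General solution: C_1X_1 + C_2X_2.

p(t) = C_1e^(-3t)sin(4t) + C_1e^(-3t)cos(4t) + C_2e^(-3t)sin(4t) - C_2e^(-3t)cos(4t), q(t) = C_1e^(-3t)sin(4t) + 2C_1e^(-3t)cos(4t) + 2C_2e^(-3t)sin(4t) - C_2e^(-3t)cos(4t)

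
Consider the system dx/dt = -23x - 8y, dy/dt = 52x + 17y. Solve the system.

Coefficient matrix A = [[-23, -8], [52, 17]].
Characteristic polynomial det(A - λI) = λ^2 + 6λ + 25 = 0.
Eigenvalues λ = -3 ± 4i (complex conjugate pair).
For λ=-3+4i: an eigenvector is (-1,2) - i(1,-3) = (-1 - i, 2 + 3i).
A real fundamental pair from Re and Im of e^((-3+4i)t)v: X_1 = e^(-3t)(cos(4t)·(-1,2) + sin(4t)·(1,-3)), X_2 = e^(-3t)(sin(4t)·(-1,2) - cos(4t)·(1,-3)).
General solution: c_1X_1 + c_2X_2.

x(t) = c_1e^(-3t)sin(4t) - c_1e^(-3t)cos(4t) - c_2e^(-3t)sin(4t) - c_2e^(-3t)cos(4t), y(t) = -3c_1e^(-3t)sin(4t) + 2c_1e^(-3t)cos(4t) + 2c_2e^(-3t)sin(4t) + 3c_2e^(-3t)cos(4t)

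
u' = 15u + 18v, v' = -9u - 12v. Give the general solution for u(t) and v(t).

u(t) = -2K_1e^(6t) - K_2e^(-3t), v(t) = K_1e^(6t) + K_2e^(-3t)

Coefficient matrix A = [[15, 18], [-9, -12]].
Characteristic polynomial det(A - λI) = λ^2 - 3λ - 18 = 0.
Eigenvalues λ = 6, -3.
For λ=6: (A-λI) row 1 is [9, 18], so an eigenvector is (-2, 1).
For λ=-3: (A-λI) row 1 is [18, 18], so an eigenvector is (-1, 1).
General solution: K_1e^(6t)(-2,1) + K_2e^(-3t)(-1,1).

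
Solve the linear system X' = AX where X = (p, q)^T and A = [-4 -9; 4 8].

Coefficient matrix A = [[-4, -9], [4, 8]].
Characteristic polynomial det(A - λI) = λ^2 - 4λ + 4 = 0.
Single eigenvalue λ = 2 with algebraic multiplicity 2.
Eigenvector v = (3,-2); generalized eigenvector w with (A-λI)w=v is (-2,1).
General solution: e^(2t)[C_1·v + C_2·(t·v + w)].

p(t) = 3C_1e^(2t) + 3C_2te^(2t) - 2C_2e^(2t), q(t) = -2C_1e^(2t) - 2C_2te^(2t) + C_2e^(2t)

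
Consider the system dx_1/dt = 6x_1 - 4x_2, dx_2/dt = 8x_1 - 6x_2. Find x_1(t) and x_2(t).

Coefficient matrix A = [[6, -4], [8, -6]].
Characteristic polynomial det(A - λI) = λ^2 - 4 = 0.
Eigenvalues λ = 2, -2.
For λ=2: (A-λI) row 1 is [4, -4], so an eigenvector is (-1, -1).
For λ=-2: (A-λI) row 1 is [8, -4], so an eigenvector is (1, 2).
General solution: C_1e^(2t)(-1,-1) + C_2e^(-2t)(1,2).

x_1(t) = -C_1e^(2t) + C_2e^(-2t), x_2(t) = -C_1e^(2t) + 2C_2e^(-2t)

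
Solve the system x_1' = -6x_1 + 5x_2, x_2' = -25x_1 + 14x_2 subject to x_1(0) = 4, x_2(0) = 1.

Coefficient matrix A = [[-6, 5], [-25, 14]].
Characteristic polynomial det(A - λI) = λ^2 - 8λ + 41 = 0.
Eigenvalues λ = 4 ± 5i (complex conjugate pair).
For λ=4+5i: an eigenvector is (0,-1) - i(-1,-2) = (0 + i, -1 + 2i).
A real fundamental pair from Re and Im of e^((4+5i)t)v: X_1 = e^(4t)(cos(5t)·(0,-1) + sin(5t)·(-1,-2)), X_2 = e^(4t)(sin(5t)·(0,-1) - cos(5t)·(-1,-2)).
General solution: K_1X_1 + K_2X_2.
Applying x_1(0)=4, x_2(0)=1 gives K_1=7, K_2=4.

x_1(t) = -7e^(4t)sin(5t) + 4e^(4t)cos(5t), x_2(t) = -18e^(4t)sin(5t) + e^(4t)cos(5t)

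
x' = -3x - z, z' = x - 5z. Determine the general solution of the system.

Coefficient matrix A = [[-3, -1], [1, -5]].
Characteristic polynomial det(A - λI) = λ^2 + 8λ + 16 = 0.
Single eigenvalue λ = -4 with algebraic multiplicity 2.
Eigenvector v = (-1,-1); generalized eigenvector w with (A-λI)w=v is (0,1).
General solution: e^(-4t)[c_1·v + c_2·(t·v + w)].

x(t) = -c_1e^(-4t) - c_2te^(-4t), z(t) = -c_1e^(-4t) - c_2te^(-4t) + c_2e^(-4t)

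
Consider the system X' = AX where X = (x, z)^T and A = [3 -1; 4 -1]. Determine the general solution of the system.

Coefficient matrix A = [[3, -1], [4, -1]].
Characteristic polynomial det(A - λI) = λ^2 - 2λ + 1 = 0.
Single eigenvalue λ = 1 with algebraic multiplicity 2.
Eigenvector v = (-1,-2); generalized eigenvector w with (A-λI)w=v is (-2,-3).
General solution: e^(t)[C_1·v + C_2·(t·v + w)].

x(t) = -C_1e^(t) - C_2te^(t) - 2C_2e^(t), z(t) = -2C_1e^(t) - 2C_2te^(t) - 3C_2e^(t)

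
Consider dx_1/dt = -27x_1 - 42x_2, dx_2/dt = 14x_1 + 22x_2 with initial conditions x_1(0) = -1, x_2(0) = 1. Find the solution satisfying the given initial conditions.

Coefficient matrix A = [[-27, -42], [14, 22]].
Characteristic polynomial det(A - λI) = λ^2 + 5λ - 6 = 0.
Eigenvalues λ = -6, 1.
For λ=-6: (A-λI) row 1 is [-21, -42], so an eigenvector is (2, -1).
For λ=1: (A-λI) row 1 is [-28, -42], so an eigenvector is (-3, 2).
General solution: c_1e^(-6t)(2,-1) + c_2e^(t)(-3,2).
Applying x_1(0)=-1, x_2(0)=1 gives c_1=1, c_2=1.

x_1(t) = -3e^(t) + 2e^(-6t), x_2(t) = 2e^(t) - e^(-6t)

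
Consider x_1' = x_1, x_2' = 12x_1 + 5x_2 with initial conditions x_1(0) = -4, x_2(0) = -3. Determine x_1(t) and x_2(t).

x_1(t) = -4e^(t), x_2(t) = -15e^(5t) + 12e^(t)

Coefficient matrix A = [[1, 0], [12, 5]].
Characteristic polynomial det(A - λI) = λ^2 - 6λ + 5 = 0.
Eigenvalues λ = 5, 1.
For λ=5: (A-λI) row 1 is [-4, 0], so an eigenvector is (0, -1).
For λ=1: (A-λI) row 2 is [12, 4], so an eigenvector is (-1, 3).
General solution: c_1e^(5t)(0,-1) + c_2e^(t)(-1,3).
Applying x_1(0)=-4, x_2(0)=-3 gives c_1=15, c_2=4.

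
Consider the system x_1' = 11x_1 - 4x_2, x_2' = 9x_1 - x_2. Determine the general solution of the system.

Coefficient matrix A = [[11, -4], [9, -1]].
Characteristic polynomial det(A - λI) = λ^2 - 10λ + 25 = 0.
Single eigenvalue λ = 5 with algebraic multiplicity 2.
Eigenvector v = (-2,-3); generalized eigenvector w with (A-λI)w=v is (-1,-1).
General solution: e^(5t)[C_1·v + C_2·(t·v + w)].

x_1(t) = -2C_1e^(5t) - 2C_2te^(5t) - C_2e^(5t), x_2(t) = -3C_1e^(5t) - 3C_2te^(5t) - C_2e^(5t)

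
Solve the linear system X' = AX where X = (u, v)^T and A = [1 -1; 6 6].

Coefficient matrix A = [[1, -1], [6, 6]].
Characteristic polynomial det(A - λI) = λ^2 - 7λ + 12 = 0.
Eigenvalues λ = 3, 4.
For λ=3: (A-λI) row 1 is [-2, -1], so an eigenvector is (1, -2).
For λ=4: (A-λI) row 1 is [-3, -1], so an eigenvector is (-1, 3).
General solution: C_1e^(3t)(1,-2) + C_2e^(4t)(-1,3).

u(t) = C_1e^(3t) - C_2e^(4t), v(t) = -2C_1e^(3t) + 3C_2e^(4t)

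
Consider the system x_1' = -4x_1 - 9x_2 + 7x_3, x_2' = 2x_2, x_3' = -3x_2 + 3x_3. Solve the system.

Coefficient matrix A = [[-4, -9, 7], [0, 2, 0], [0, -3, 3]].
det(A - λI) = 0 gives eigenvalues λ = -4, 2, 3.
For λ=-4: eigenvector (1,0,0).
For λ=2: eigenvector (2,1,3).
For λ=3: eigenvector (1,0,1).
General solution: C_1e^(-4t)(1,0,0) + C_2e^(2t)(2,1,3) + C_3e^(3t)(1,0,1).

x_1(t) = C_1e^(-4t) + 2C_2e^(2t) + C_3e^(3t), x_2(t) = C_2e^(2t), x_3(t) = 3C_2e^(2t) + C_3e^(3t)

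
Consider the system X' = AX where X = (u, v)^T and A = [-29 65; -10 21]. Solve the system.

Coefficient matrix A = [[-29, 65], [-10, 21]].
Characteristic polynomial det(A - λI) = λ^2 + 8λ + 41 = 0.
Eigenvalues λ = -4 ± 5i (complex conjugate pair).
For λ=-4+5i: an eigenvector is (2,1) - i(3,1) = (2 - 3i, 1 - i).
A real fundamental pair from Re and Im of e^((-4+5i)t)v: X_1 = e^(-4t)(cos(5t)·(2,1) + sin(5t)·(3,1)), X_2 = e^(-4t)(sin(5t)·(2,1) - cos(5t)·(3,1)).
General solution: C_1X_1 + C_2X_2.

u(t) = 3C_1e^(-4t)sin(5t) + 2C_1e^(-4t)cos(5t) + 2C_2e^(-4t)sin(5t) - 3C_2e^(-4t)cos(5t), v(t) = C_1e^(-4t)sin(5t) + C_1e^(-4t)cos(5t) + C_2e^(-4t)sin(5t) - C_2e^(-4t)cos(5t)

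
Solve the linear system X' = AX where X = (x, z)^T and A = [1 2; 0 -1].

Coefficient matrix A = [[1, 2], [0, -1]].
Characteristic polynomial det(A - λI) = λ^2 - 1 = 0.
Eigenvalues λ = -1, 1.
For λ=-1: (A-λI) row 1 is [2, 2], so an eigenvector is (-1, 1).
For λ=1: (A-λI) row 1 is [0, 2], so an eigenvector is (-1, 0).
General solution: K_1e^(-t)(-1,1) + K_2e^(t)(-1,0).

x(t) = -K_1e^(-t) - K_2e^(t), z(t) = K_1e^(-t)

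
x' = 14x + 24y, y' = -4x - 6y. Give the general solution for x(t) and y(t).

x(t) = -2K_1e^(2t) - 3K_2e^(6t), y(t) = K_1e^(2t) + K_2e^(6t)

Coefficient matrix A = [[14, 24], [-4, -6]].
Characteristic polynomial det(A - λI) = λ^2 - 8λ + 12 = 0.
Eigenvalues λ = 2, 6.
For λ=2: (A-λI) row 1 is [12, 24], so an eigenvector is (-2, 1).
For λ=6: (A-λI) row 1 is [8, 24], so an eigenvector is (-3, 1).
General solution: K_1e^(2t)(-2,1) + K_2e^(6t)(-3,1).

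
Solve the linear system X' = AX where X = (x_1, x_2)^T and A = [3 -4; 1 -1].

Coefficient matrix A = [[3, -4], [1, -1]].
Characteristic polynomial det(A - λI) = λ^2 - 2λ + 1 = 0.
Single eigenvalue λ = 1 with algebraic multiplicity 2.
Eigenvector v = (-2,-1); generalized eigenvector w with (A-λI)w=v is (3,2).
General solution: e^(t)[K_1·v + K_2·(t·v + w)].

x_1(t) = -2K_1e^(t) - 2K_2te^(t) + 3K_2e^(t), x_2(t) = -K_1e^(t) - K_2te^(t) + 2K_2e^(t)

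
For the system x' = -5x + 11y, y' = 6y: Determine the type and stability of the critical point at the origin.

saddle

A = [[-5,11],[0,6]]; det(A-λI) = λ^2 - λ - 30.
λ = 6, -5: opposite signs.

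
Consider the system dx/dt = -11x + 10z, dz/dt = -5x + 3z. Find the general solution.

x(t) = 3C_1e^(-4t)sin(t) + C_1e^(-4t)cos(t) + C_2e^(-4t)sin(t) - 3C_2e^(-4t)cos(t), z(t) = 2C_1e^(-4t)sin(t) + C_1e^(-4t)cos(t) + C_2e^(-4t)sin(t) - 2C_2e^(-4t)cos(t)

Coefficient matrix A = [[-11, 10], [-5, 3]].
Characteristic polynomial det(A - λI) = λ^2 + 8λ + 17 = 0.
Eigenvalues λ = -4 ± i (complex conjugate pair).
For λ=-4+i: an eigenvector is (1,1) - i(3,2) = (1 - 3i, 1 - 2i).
A real fundamental pair from Re and Im of e^((-4+i)t)v: X_1 = e^(-4t)(cos(t)·(1,1) + sin(t)·(3,2)), X_2 = e^(-4t)(sin(t)·(1,1) - cos(t)·(3,2)).
General solution: C_1X_1 + C_2X_2.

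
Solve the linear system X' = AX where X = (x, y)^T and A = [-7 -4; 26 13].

x(t) = -K_1e^(3t)sin(2t) - K_1e^(3t)cos(2t) - K_2e^(3t)sin(2t) + K_2e^(3t)cos(2t), y(t) = 2K_1e^(3t)sin(2t) + 3K_1e^(3t)cos(2t) + 3K_2e^(3t)sin(2t) - 2K_2e^(3t)cos(2t)

Coefficient matrix A = [[-7, -4], [26, 13]].
Characteristic polynomial det(A - λI) = λ^2 - 6λ + 13 = 0.
Eigenvalues λ = 3 ± 2i (complex conjugate pair).
For λ=3+2i: an eigenvector is (-1,3) - i(-1,2) = (-1 + i, 3 - 2i).
A real fundamental pair from Re and Im of e^((3+2i)t)v: X_1 = e^(3t)(cos(2t)·(-1,3) + sin(2t)·(-1,2)), X_2 = e^(3t)(sin(2t)·(-1,3) - cos(2t)·(-1,2)).
General solution: K_1X_1 + K_2X_2.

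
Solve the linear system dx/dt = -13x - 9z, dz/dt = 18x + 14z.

Coefficient matrix A = [[-13, -9], [18, 14]].
Characteristic polynomial det(A - λI) = λ^2 - λ - 20 = 0.
Eigenvalues λ = 5, -4.
For λ=5: (A-λI) row 1 is [-18, -9], so an eigenvector is (-1, 2).
For λ=-4: (A-λI) row 1 is [-9, -9], so an eigenvector is (1, -1).
General solution: C_1e^(5t)(-1,2) + C_2e^(-4t)(1,-1).

x(t) = -C_1e^(5t) + C_2e^(-4t), z(t) = 2C_1e^(5t) - C_2e^(-4t)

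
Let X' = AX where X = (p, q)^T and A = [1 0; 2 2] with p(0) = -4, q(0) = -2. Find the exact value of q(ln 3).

A = [[1,0],[2,2]]; eigenvalues λ = 1, 2.
Eigenvectors: (-1,2) for λ=1, (0,1) for λ=2.
From the initial condition, c_1 = 4, c_2 = -10.
q(ln 3) = (4)(3^1)(2) + (-10)(3^2)(1) = -66.

-66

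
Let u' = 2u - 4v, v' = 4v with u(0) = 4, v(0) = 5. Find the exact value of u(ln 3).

A = [[2,-4],[0,4]]; eigenvalues λ = 2, 4.
Eigenvectors: (-1,0) for λ=2, (2,-1) for λ=4.
From the initial condition, c_1 = -14, c_2 = -5.
u(ln 3) = (-14)(3^2)(-1) + (-5)(3^4)(2) = -684.

-684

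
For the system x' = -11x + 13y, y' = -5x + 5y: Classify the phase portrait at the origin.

A = [[-11,13],[-5,5]]; det(A-λI) = λ^2 + 6λ + 10.
λ = -3 ± i: negative real part.

stable spiral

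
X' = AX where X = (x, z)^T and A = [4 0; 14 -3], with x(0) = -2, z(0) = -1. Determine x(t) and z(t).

Coefficient matrix A = [[4, 0], [14, -3]].
Characteristic polynomial det(A - λI) = λ^2 - λ - 12 = 0.
Eigenvalues λ = 4, -3.
For λ=4: (A-λI) row 2 is [14, -7], so an eigenvector is (-1, -2).
For λ=-3: (A-λI) row 1 is [7, 0], so an eigenvector is (0, -1).
General solution: C_1e^(4t)(-1,-2) + C_2e^(-3t)(0,-1).
Applying x(0)=-2, z(0)=-1 gives C_1=2, C_2=-3.

x(t) = -2e^(4t), z(t) = -4e^(4t) + 3e^(-3t)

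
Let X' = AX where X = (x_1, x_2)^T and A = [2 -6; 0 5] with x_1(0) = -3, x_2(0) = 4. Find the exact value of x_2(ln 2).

128

A = [[2,-6],[0,5]]; eigenvalues λ = 5, 2.
Eigenvectors: (2,-1) for λ=5, (-1,0) for λ=2.
From the initial condition, c_1 = -4, c_2 = -5.
x_2(ln 2) = (-4)(2^5)(-1) + (-5)(2^2)(0) = 128.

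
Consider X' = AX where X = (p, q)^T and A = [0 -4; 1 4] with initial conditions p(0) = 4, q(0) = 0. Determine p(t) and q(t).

p(t) = -8te^(2t) + 4e^(2t), q(t) = 4te^(2t)

Coefficient matrix A = [[0, -4], [1, 4]].
Characteristic polynomial det(A - λI) = λ^2 - 4λ + 4 = 0.
Single eigenvalue λ = 2 with algebraic multiplicity 2.
Eigenvector v = (-2,1); generalized eigenvector w with (A-λI)w=v is (1,0).
General solution: e^(2t)[K_1·v + K_2·(t·v + w)].
Applying p(0)=4, q(0)=0 gives K_1=0, K_2=4.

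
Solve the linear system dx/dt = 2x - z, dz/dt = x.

x(t) = C_1e^(t) + C_2te^(t) + 2C_2e^(t), z(t) = C_1e^(t) + C_2te^(t) + C_2e^(t)

Coefficient matrix A = [[2, -1], [1, 0]].
Characteristic polynomial det(A - λI) = λ^2 - 2λ + 1 = 0.
Single eigenvalue λ = 1 with algebraic multiplicity 2.
Eigenvector v = (1,1); generalized eigenvector w with (A-λI)w=v is (2,1).
General solution: e^(t)[C_1·v + C_2·(t·v + w)].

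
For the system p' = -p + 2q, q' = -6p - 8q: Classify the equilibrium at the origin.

stable node

A = [[-1,2],[-6,-8]]; det(A-λI) = λ^2 + 9λ + 20.
λ = -5, -4: both negative.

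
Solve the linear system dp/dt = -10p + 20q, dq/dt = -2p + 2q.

Coefficient matrix A = [[-10, 20], [-2, 2]].
Characteristic polynomial det(A - λI) = λ^2 + 8λ + 20 = 0.
Eigenvalues λ = -4 ± 2i (complex conjugate pair).
For λ=-4+2i: an eigenvector is (-3,-1) - i(-1,0) = (-3 + i, -1).
A real fundamental pair from Re and Im of e^((-4+2i)t)v: X_1 = e^(-4t)(cos(2t)·(-3,-1) + sin(2t)·(-1,0)), X_2 = e^(-4t)(sin(2t)·(-3,-1) - cos(2t)·(-1,0)).
General solution: c_1X_1 + c_2X_2.

p(t) = -c_1e^(-4t)sin(2t) - 3c_1e^(-4t)cos(2t) - 3c_2e^(-4t)sin(2t) + c_2e^(-4t)cos(2t), q(t) = -c_1e^(-4t)cos(2t) - c_2e^(-4t)sin(2t)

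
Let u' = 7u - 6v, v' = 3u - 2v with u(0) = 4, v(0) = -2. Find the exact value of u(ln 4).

A = [[7,-6],[3,-2]]; eigenvalues λ = 4, 1.
Eigenvectors: (-2,-1) for λ=4, (1,1) for λ=1.
From the initial condition, c_1 = -6, c_2 = -8.
u(ln 4) = (-6)(4^4)(-2) + (-8)(4^1)(1) = 3040.

3040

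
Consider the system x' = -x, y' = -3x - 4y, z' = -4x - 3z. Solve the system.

Coefficient matrix A = [[-1, 0, 0], [-3, -4, 0], [-4, 0, -3]].
det(A - λI) = 0 gives eigenvalues λ = -1, -4, -3.
For λ=-1: eigenvector (1,-1,-2).
For λ=-4: eigenvector (0,1,0).
For λ=-3: eigenvector (0,0,1).
General solution: c_1e^(-t)(1,-1,-2) + c_2e^(-4t)(0,1,0) + c_3e^(-3t)(0,0,1).

x(t) = c_1e^(-t), y(t) = -c_1e^(-t) + c_2e^(-4t), z(t) = -2c_1e^(-t) + c_3e^(-3t)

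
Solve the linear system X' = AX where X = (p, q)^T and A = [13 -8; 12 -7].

p(t) = -2C_1e^(t) + C_2e^(5t), q(t) = -3C_1e^(t) + C_2e^(5t)

Coefficient matrix A = [[13, -8], [12, -7]].
Characteristic polynomial det(A - λI) = λ^2 - 6λ + 5 = 0.
Eigenvalues λ = 1, 5.
For λ=1: (A-λI) row 1 is [12, -8], so an eigenvector is (-2, -3).
For λ=5: (A-λI) row 1 is [8, -8], so an eigenvector is (1, 1).
General solution: C_1e^(t)(-2,-3) + C_2e^(5t)(1,1).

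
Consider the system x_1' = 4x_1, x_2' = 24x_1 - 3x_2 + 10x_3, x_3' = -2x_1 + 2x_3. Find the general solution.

Coefficient matrix A = [[4, 0, 0], [24, -3, 10], [-2, 0, 2]].
det(A - λI) = 0 gives eigenvalues λ = 4, -3, 2.
For λ=4: eigenvector (1,2,-1).
For λ=-3: eigenvector (0,1,0).
For λ=2: eigenvector (0,2,1).
General solution: C_1e^(4t)(1,2,-1) + C_2e^(-3t)(0,1,0) + C_3e^(2t)(0,2,1).

x_1(t) = C_1e^(4t), x_2(t) = 2C_1e^(4t) + C_2e^(-3t) + 2C_3e^(2t), x_3(t) = -C_1e^(4t) + C_3e^(2t)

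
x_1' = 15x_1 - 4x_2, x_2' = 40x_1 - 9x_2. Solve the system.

x_1(t) = -C_1e^(3t)sin(4t) + C_2e^(3t)cos(4t), x_2(t) = -3C_1e^(3t)sin(4t) + C_1e^(3t)cos(4t) + C_2e^(3t)sin(4t) + 3C_2e^(3t)cos(4t)

Coefficient matrix A = [[15, -4], [40, -9]].
Characteristic polynomial det(A - λI) = λ^2 - 6λ + 25 = 0.
Eigenvalues λ = 3 ± 4i (complex conjugate pair).
For λ=3+4i: an eigenvector is (0,1) - i(-1,-3) = (0 + i, 1 + 3i).
A real fundamental pair from Re and Im of e^((3+4i)t)v: X_1 = e^(3t)(cos(4t)·(0,1) + sin(4t)·(-1,-3)), X_2 = e^(3t)(sin(4t)·(0,1) - cos(4t)·(-1,-3)).
General solution: C_1X_1 + C_2X_2.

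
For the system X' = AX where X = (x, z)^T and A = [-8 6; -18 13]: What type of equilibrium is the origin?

unstable node

A = [[-8,6],[-18,13]]; det(A-λI) = λ^2 - 5λ + 4.
λ = 4, 1: both positive.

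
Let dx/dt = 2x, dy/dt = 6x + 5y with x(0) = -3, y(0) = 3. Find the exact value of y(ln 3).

-675

A = [[2,0],[6,5]]; eigenvalues λ = 5, 2.
Eigenvectors: (0,1) for λ=5, (1,-2) for λ=2.
From the initial condition, c_1 = -3, c_2 = -3.
y(ln 3) = (-3)(3^5)(1) + (-3)(3^2)(-2) = -675.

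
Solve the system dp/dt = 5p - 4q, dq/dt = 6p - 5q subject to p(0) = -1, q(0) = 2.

p(t) = -7e^(t) + 6e^(-t), q(t) = -7e^(t) + 9e^(-t)

Coefficient matrix A = [[5, -4], [6, -5]].
Characteristic polynomial det(A - λI) = λ^2 - 1 = 0.
Eigenvalues λ = -1, 1.
For λ=-1: (A-λI) row 1 is [6, -4], so an eigenvector is (-2, -3).
For λ=1: (A-λI) row 1 is [4, -4], so an eigenvector is (1, 1).
General solution: K_1e^(-t)(-2,-3) + K_2e^(t)(1,1).
Applying p(0)=-1, q(0)=2 gives K_1=-3, K_2=-7.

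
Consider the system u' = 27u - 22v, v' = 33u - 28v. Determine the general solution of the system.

u(t) = C_1e^(5t) + 2C_2e^(-6t), v(t) = C_1e^(5t) + 3C_2e^(-6t)

Coefficient matrix A = [[27, -22], [33, -28]].
Characteristic polynomial det(A - λI) = λ^2 + λ - 30 = 0.
Eigenvalues λ = 5, -6.
For λ=5: (A-λI) row 1 is [22, -22], so an eigenvector is (1, 1).
For λ=-6: (A-λI) row 1 is [33, -22], so an eigenvector is (2, 3).
General solution: C_1e^(5t)(1,1) + C_2e^(-6t)(2,3).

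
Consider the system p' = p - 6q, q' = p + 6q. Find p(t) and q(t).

p(t) = -3c_1e^(3t) - 2c_2e^(4t), q(t) = c_1e^(3t) + c_2e^(4t)

Coefficient matrix A = [[1, -6], [1, 6]].
Characteristic polynomial det(A - λI) = λ^2 - 7λ + 12 = 0.
Eigenvalues λ = 3, 4.
For λ=3: (A-λI) row 1 is [-2, -6], so an eigenvector is (-3, 1).
For λ=4: (A-λI) row 1 is [-3, -6], so an eigenvector is (-2, 1).
General solution: c_1e^(3t)(-3,1) + c_2e^(4t)(-2,1).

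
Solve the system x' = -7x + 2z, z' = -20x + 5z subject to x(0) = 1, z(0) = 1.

Coefficient matrix A = [[-7, 2], [-20, 5]].
Characteristic polynomial det(A - λI) = λ^2 + 2λ + 5 = 0.
Eigenvalues λ = -1 ± 2i (complex conjugate pair).
For λ=-1+2i: an eigenvector is (0,1) - i(1,3) = (0 - i, 1 - 3i).
A real fundamental pair from Re and Im of e^((-1+2i)t)v: X_1 = e^(-t)(cos(2t)·(0,1) + sin(2t)·(1,3)), X_2 = e^(-t)(sin(2t)·(0,1) - cos(2t)·(1,3)).
General solution: c_1X_1 + c_2X_2.
Applying x(0)=1, z(0)=1 gives c_1=-2, c_2=-1.

x(t) = -2e^(-t)sin(2t) + e^(-t)cos(2t), z(t) = -7e^(-t)sin(2t) + e^(-t)cos(2t)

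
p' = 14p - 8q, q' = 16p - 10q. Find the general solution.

p(t) = c_1e^(-2t) - c_2e^(6t), q(t) = 2c_1e^(-2t) - c_2e^(6t)

Coefficient matrix A = [[14, -8], [16, -10]].
Characteristic polynomial det(A - λI) = λ^2 - 4λ - 12 = 0.
Eigenvalues λ = -2, 6.
For λ=-2: (A-λI) row 1 is [16, -8], so an eigenvector is (1, 2).
For λ=6: (A-λI) row 1 is [8, -8], so an eigenvector is (-1, -1).
General solution: c_1e^(-2t)(1,2) + c_2e^(6t)(-1,-1).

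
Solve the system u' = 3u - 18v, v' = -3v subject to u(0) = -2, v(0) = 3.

Coefficient matrix A = [[3, -18], [0, -3]].
Characteristic polynomial det(A - λI) = λ^2 - 9 = 0.
Eigenvalues λ = 3, -3.
For λ=3: (A-λI) row 1 is [0, -18], so an eigenvector is (-1, 0).
For λ=-3: (A-λI) row 1 is [6, -18], so an eigenvector is (-3, -1).
General solution: C_1e^(3t)(-1,0) + C_2e^(-3t)(-3,-1).
Applying u(0)=-2, v(0)=3 gives C_1=11, C_2=-3.

u(t) = -11e^(3t) + 9e^(-3t), v(t) = 3e^(-3t)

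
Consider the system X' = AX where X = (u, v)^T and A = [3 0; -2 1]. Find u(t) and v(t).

u(t) = -K_1e^(3t), v(t) = K_1e^(3t) - K_2e^(t)

Coefficient matrix A = [[3, 0], [-2, 1]].
Characteristic polynomial det(A - λI) = λ^2 - 4λ + 3 = 0.
Eigenvalues λ = 3, 1.
For λ=3: (A-λI) row 2 is [-2, -2], so an eigenvector is (-1, 1).
For λ=1: (A-λI) row 1 is [2, 0], so an eigenvector is (0, -1).
General solution: K_1e^(3t)(-1,1) + K_2e^(t)(0,-1).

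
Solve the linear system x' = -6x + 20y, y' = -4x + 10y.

Coefficient matrix A = [[-6, 20], [-4, 10]].
Characteristic polynomial det(A - λI) = λ^2 - 4λ + 20 = 0.
Eigenvalues λ = 2 ± 4i (complex conjugate pair).
For λ=2+4i: an eigenvector is (1,0) - i(-2,-1) = (1 + 2i, 0 + i).
A real fundamental pair from Re and Im of e^((2+4i)t)v: X_1 = e^(2t)(cos(4t)·(1,0) + sin(4t)·(-2,-1)), X_2 = e^(2t)(sin(4t)·(1,0) - cos(4t)·(-2,-1)).
General solution: c_1X_1 + c_2X_2.

x(t) = -2c_1e^(2t)sin(4t) + c_1e^(2t)cos(4t) + c_2e^(2t)sin(4t) + 2c_2e^(2t)cos(4t), y(t) = -c_1e^(2t)sin(4t) + c_2e^(2t)cos(4t)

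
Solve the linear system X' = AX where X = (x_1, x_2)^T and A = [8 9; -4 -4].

Coefficient matrix A = [[8, 9], [-4, -4]].
Characteristic polynomial det(A - λI) = λ^2 - 4λ + 4 = 0.
Single eigenvalue λ = 2 with algebraic multiplicity 2.
Eigenvector v = (-3,2); generalized eigenvector w with (A-λI)w=v is (1,-1).
General solution: e^(2t)[C_1·v + C_2·(t·v + w)].

x_1(t) = -3C_1e^(2t) - 3C_2te^(2t) + C_2e^(2t), x_2(t) = 2C_1e^(2t) + 2C_2te^(2t) - C_2e^(2t)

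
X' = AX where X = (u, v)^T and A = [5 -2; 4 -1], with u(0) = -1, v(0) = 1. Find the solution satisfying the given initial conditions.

u(t) = -3e^(3t) + 2e^(t), v(t) = -3e^(3t) + 4e^(t)

Coefficient matrix A = [[5, -2], [4, -1]].
Characteristic polynomial det(A - λI) = λ^2 - 4λ + 3 = 0.
Eigenvalues λ = 1, 3.
For λ=1: (A-λI) row 1 is [4, -2], so an eigenvector is (1, 2).
For λ=3: (A-λI) row 1 is [2, -2], so an eigenvector is (1, 1).
General solution: c_1e^(t)(1,2) + c_2e^(3t)(1,1).
Applying u(0)=-1, v(0)=1 gives c_1=2, c_2=-3.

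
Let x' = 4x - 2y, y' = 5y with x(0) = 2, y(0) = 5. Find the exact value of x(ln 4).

A = [[4,-2],[0,5]]; eigenvalues λ = 4, 5.
Eigenvectors: (-1,0) for λ=4, (-2,1) for λ=5.
From the initial condition, c_1 = -12, c_2 = 5.
x(ln 4) = (-12)(4^4)(-1) + (5)(4^5)(-2) = -7168.

-7168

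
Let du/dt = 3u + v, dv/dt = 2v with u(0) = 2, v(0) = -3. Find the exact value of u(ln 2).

A = [[3,1],[0,2]]; eigenvalues λ = 2, 3.
Eigenvectors: (-1,1) for λ=2, (1,0) for λ=3.
From the initial condition, c_1 = -3, c_2 = -1.
u(ln 2) = (-3)(2^2)(-1) + (-1)(2^3)(1) = 4.

4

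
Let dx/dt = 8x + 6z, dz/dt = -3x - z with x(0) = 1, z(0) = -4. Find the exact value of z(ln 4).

A = [[8,6],[-3,-1]]; eigenvalues λ = 2, 5.
Eigenvectors: (1,-1) for λ=2, (-2,1) for λ=5.
From the initial condition, c_1 = 7, c_2 = 3.
z(ln 4) = (7)(4^2)(-1) + (3)(4^5)(1) = 2960.

2960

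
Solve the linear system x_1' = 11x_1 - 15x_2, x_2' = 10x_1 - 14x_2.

Coefficient matrix A = [[11, -15], [10, -14]].
Characteristic polynomial det(A - λI) = λ^2 + 3λ - 4 = 0.
Eigenvalues λ = -4, 1.
For λ=-4: (A-λI) row 1 is [15, -15], so an eigenvector is (1, 1).
For λ=1: (A-λI) row 1 is [10, -15], so an eigenvector is (3, 2).
General solution: K_1e^(-4t)(1,1) + K_2e^(t)(3,2).

x_1(t) = K_1e^(-4t) + 3K_2e^(t), x_2(t) = K_1e^(-4t) + 2K_2e^(t)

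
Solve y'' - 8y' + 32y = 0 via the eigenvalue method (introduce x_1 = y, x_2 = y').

y(t) = C_1e^(4t)cos(4t) + C_2e^(4t)sin(4t)

Let x_1 = y, x_2 = y'. Then x_1' = x_2 and x_2' = -32x_1 + 8x_2.
A = [[0,1],[-32,8]]; det(A-λI) = λ^2 - 8λ + 32.
Eigenvalues λ = 4 ± 4i.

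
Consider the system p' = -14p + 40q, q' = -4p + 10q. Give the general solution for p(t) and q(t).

Coefficient matrix A = [[-14, 40], [-4, 10]].
Characteristic polynomial det(A - λI) = λ^2 + 4λ + 20 = 0.
Eigenvalues λ = -2 ± 4i (complex conjugate pair).
For λ=-2+4i: an eigenvector is (-3,-1) - i(-1,0) = (-3 + i, -1).
A real fundamental pair from Re and Im of e^((-2+4i)t)v: X_1 = e^(-2t)(cos(4t)·(-3,-1) + sin(4t)·(-1,0)), X_2 = e^(-2t)(sin(4t)·(-3,-1) - cos(4t)·(-1,0)).
General solution: K_1X_1 + K_2X_2.

p(t) = -K_1e^(-2t)sin(4t) - 3K_1e^(-2t)cos(4t) - 3K_2e^(-2t)sin(4t) + K_2e^(-2t)cos(4t), q(t) = -K_1e^(-2t)cos(4t) - K_2e^(-2t)sin(4t)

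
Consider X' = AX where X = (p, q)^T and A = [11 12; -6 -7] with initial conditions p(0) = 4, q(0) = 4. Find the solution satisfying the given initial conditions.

Coefficient matrix A = [[11, 12], [-6, -7]].
Characteristic polynomial det(A - λI) = λ^2 - 4λ - 5 = 0.
Eigenvalues λ = -1, 5.
For λ=-1: (A-λI) row 1 is [12, 12], so an eigenvector is (1, -1).
For λ=5: (A-λI) row 1 is [6, 12], so an eigenvector is (-2, 1).
General solution: K_1e^(-t)(1,-1) + K_2e^(5t)(-2,1).
Applying p(0)=4, q(0)=4 gives K_1=-12, K_2=-8.

p(t) = 16e^(5t) - 12e^(-t), q(t) = -8e^(5t) + 12e^(-t)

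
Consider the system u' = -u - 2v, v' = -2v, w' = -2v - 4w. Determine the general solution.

Coefficient matrix A = [[-1, -2, 0], [0, -2, 0], [0, -2, -4]].
det(A - λI) = 0 gives eigenvalues λ = -2, -1, -4.
For λ=-2: eigenvector (2,1,-1).
For λ=-1: eigenvector (1,0,0).
For λ=-4: eigenvector (0,0,1).
General solution: C_1e^(-2t)(2,1,-1) + C_2e^(-t)(1,0,0) + C_3e^(-4t)(0,0,1).

u(t) = 2C_1e^(-2t) + C_2e^(-t), v(t) = C_1e^(-2t), w(t) = -C_1e^(-2t) + C_3e^(-4t)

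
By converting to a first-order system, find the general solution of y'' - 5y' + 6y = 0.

y(t) = K_1e^(3t) + K_2e^(2t)

Let x_1 = y, x_2 = y'. Then x_1' = x_2 and x_2' = -6x_1 + 5x_2.
A = [[0,1],[-6,5]]; det(A-λI) = λ^2 - 5λ + 6.
Eigenvalues λ = 3, 2 with eigenvectors (1,3), (1,2).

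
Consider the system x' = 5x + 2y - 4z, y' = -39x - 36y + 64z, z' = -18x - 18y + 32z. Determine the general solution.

x(t) = c_1e^(3t) - 2c_2e^(2t), y(t) = -c_1e^(3t) - 3c_2e^(2t) + 2c_3e^(-4t), z(t) = -3c_2e^(2t) + c_3e^(-4t)

Coefficient matrix A = [[5, 2, -4], [-39, -36, 64], [-18, -18, 32]].
det(A - λI) = 0 gives eigenvalues λ = 3, 2, -4.
For λ=3: eigenvector (1,-1,0).
For λ=2: eigenvector (-2,-3,-3).
For λ=-4: eigenvector (0,2,1).
General solution: c_1e^(3t)(1,-1,0) + c_2e^(2t)(-2,-3,-3) + c_3e^(-4t)(0,2,1).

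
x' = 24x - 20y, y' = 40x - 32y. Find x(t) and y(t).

Coefficient matrix A = [[24, -20], [40, -32]].
Characteristic polynomial det(A - λI) = λ^2 + 8λ + 32 = 0.
Eigenvalues λ = -4 ± 4i (complex conjugate pair).
For λ=-4+4i: an eigenvector is (-1,-1) - i(-2,-3) = (-1 + 2i, -1 + 3i).
A real fundamental pair from Re and Im of e^((-4+4i)t)v: X_1 = e^(-4t)(cos(4t)·(-1,-1) + sin(4t)·(-2,-3)), X_2 = e^(-4t)(sin(4t)·(-1,-1) - cos(4t)·(-2,-3)).
General solution: K_1X_1 + K_2X_2.

x(t) = -2K_1e^(-4t)sin(4t) - K_1e^(-4t)cos(4t) - K_2e^(-4t)sin(4t) + 2K_2e^(-4t)cos(4t), y(t) = -3K_1e^(-4t)sin(4t) - K_1e^(-4t)cos(4t) - K_2e^(-4t)sin(4t) + 3K_2e^(-4t)cos(4t)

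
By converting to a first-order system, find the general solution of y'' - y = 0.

Let x_1 = y, x_2 = y'. Then x_1' = x_2 and x_2' = x_1.
A = [[0,1],[1,0]]; det(A-λI) = λ^2 - 1.
Eigenvalues λ = 1, -1 with eigenvectors (1,1), (1,-1).

y(t) = C_1e^(t) + C_2e^(-t)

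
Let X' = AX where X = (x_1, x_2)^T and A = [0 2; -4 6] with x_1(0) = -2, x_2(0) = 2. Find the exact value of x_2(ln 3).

A = [[0,2],[-4,6]]; eigenvalues λ = 2, 4.
Eigenvectors: (1,1) for λ=2, (1,2) for λ=4.
From the initial condition, c_1 = -6, c_2 = 4.
x_2(ln 3) = (-6)(3^2)(1) + (4)(3^4)(2) = 594.

594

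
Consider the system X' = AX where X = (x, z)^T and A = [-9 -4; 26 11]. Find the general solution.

Coefficient matrix A = [[-9, -4], [26, 11]].
Characteristic polynomial det(A - λI) = λ^2 - 2λ + 5 = 0.
Eigenvalues λ = 1 ± 2i (complex conjugate pair).
For λ=1+2i: an eigenvector is (1,-2) - i(-1,3) = (1 + i, -2 - 3i).
A real fundamental pair from Re and Im of e^((1+2i)t)v: X_1 = e^(t)(cos(2t)·(1,-2) + sin(2t)·(-1,3)), X_2 = e^(t)(sin(2t)·(1,-2) - cos(2t)·(-1,3)).
General solution: K_1X_1 + K_2X_2.

x(t) = -K_1e^(t)sin(2t) + K_1e^(t)cos(2t) + K_2e^(t)sin(2t) + K_2e^(t)cos(2t), z(t) = 3K_1e^(t)sin(2t) - 2K_1e^(t)cos(2t) - 2K_2e^(t)sin(2t) - 3K_2e^(t)cos(2t)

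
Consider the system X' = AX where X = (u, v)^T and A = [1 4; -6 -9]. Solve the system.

Coefficient matrix A = [[1, 4], [-6, -9]].
Characteristic polynomial det(A - λI) = λ^2 + 8λ + 15 = 0.
Eigenvalues λ = -5, -3.
For λ=-5: (A-λI) row 1 is [6, 4], so an eigenvector is (-2, 3).
For λ=-3: (A-λI) row 1 is [4, 4], so an eigenvector is (1, -1).
General solution: K_1e^(-5t)(-2,3) + K_2e^(-3t)(1,-1).

u(t) = -2K_1e^(-5t) + K_2e^(-3t), v(t) = 3K_1e^(-5t) - K_2e^(-3t)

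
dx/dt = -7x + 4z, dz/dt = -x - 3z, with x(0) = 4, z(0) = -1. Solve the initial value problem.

x(t) = -12te^(-5t) + 4e^(-5t), z(t) = -6te^(-5t) - e^(-5t)

Coefficient matrix A = [[-7, 4], [-1, -3]].
Characteristic polynomial det(A - λI) = λ^2 + 10λ + 25 = 0.
Single eigenvalue λ = -5 with algebraic multiplicity 2.
Eigenvector v = (-2,-1); generalized eigenvector w with (A-λI)w=v is (-1,-1).
General solution: e^(-5t)[c_1·v + c_2·(t·v + w)].
Applying x(0)=4, z(0)=-1 gives c_1=-5, c_2=6.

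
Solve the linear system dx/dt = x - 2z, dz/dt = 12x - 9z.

Coefficient matrix A = [[1, -2], [12, -9]].
Characteristic polynomial det(A - λI) = λ^2 + 8λ + 15 = 0.
Eigenvalues λ = -3, -5.
For λ=-3: (A-λI) row 1 is [4, -2], so an eigenvector is (-1, -2).
For λ=-5: (A-λI) row 1 is [6, -2], so an eigenvector is (1, 3).
General solution: K_1e^(-3t)(-1,-2) + K_2e^(-5t)(1,3).

x(t) = -K_1e^(-3t) + K_2e^(-5t), z(t) = -2K_1e^(-3t) + 3K_2e^(-5t)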